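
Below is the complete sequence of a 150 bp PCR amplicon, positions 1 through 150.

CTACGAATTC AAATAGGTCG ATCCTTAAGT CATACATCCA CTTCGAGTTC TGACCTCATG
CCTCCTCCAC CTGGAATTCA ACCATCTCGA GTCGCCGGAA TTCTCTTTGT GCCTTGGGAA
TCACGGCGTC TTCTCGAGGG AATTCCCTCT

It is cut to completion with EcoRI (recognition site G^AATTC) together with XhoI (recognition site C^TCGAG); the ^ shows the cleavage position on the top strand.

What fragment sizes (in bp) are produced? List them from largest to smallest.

EcoRI sites (GAATTC) start at positions 5, 74, 98, 140.
EcoRI cuts after the first base of each site, so after positions 5, 74, 98, 140.
XhoI sites (CTCGAG) start at positions 86, 133.
XhoI cuts after the first base of each site, so after positions 86, 133.
Combined cut positions: 5, 74, 86, 98, 133, 140.
Linear molecule, 6 cuts → 7 fragments:
  1–5 → 5 bp
  6–74 → 69 bp
  75–86 → 12 bp
  87–98 → 12 bp
  99–133 → 35 bp
  134–140 → 7 bp
  141–150 → 10 bp
Sorted largest to smallest: 69, 35, 12, 12, 10, 7, 5 bp.

69, 35, 12, 12, 10, 7, 5 bp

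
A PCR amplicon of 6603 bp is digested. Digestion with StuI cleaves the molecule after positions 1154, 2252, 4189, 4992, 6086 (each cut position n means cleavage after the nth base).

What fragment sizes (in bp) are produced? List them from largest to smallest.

1937, 1154, 1098, 1094, 803, 517 bp

Linear molecule, 5 cuts → 6 fragments:
  1154 − 0 = 1154 bp
  2252 − 1154 = 1098 bp
  4189 − 2252 = 1937 bp
  4992 − 4189 = 803 bp
  6086 − 4992 = 1094 bp
  6603 − 6086 = 517 bp
Sorted largest to smallest: 1937, 1154, 1098, 1094, 803, 517 bp.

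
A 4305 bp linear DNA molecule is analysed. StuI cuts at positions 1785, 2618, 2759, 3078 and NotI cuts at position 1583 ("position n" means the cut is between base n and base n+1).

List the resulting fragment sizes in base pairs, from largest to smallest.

1583, 1227, 833, 319, 202, 141 bp

Combined cut positions (sorted): 1583, 1785, 2618, 2759, 3078.
Linear molecule, 5 cuts → 6 fragments:
  1583 − 0 = 1583 bp
  1785 − 1583 = 202 bp
  2618 − 1785 = 833 bp
  2759 − 2618 = 141 bp
  3078 − 2759 = 319 bp
  4305 − 3078 = 1227 bp
Sorted largest to smallest: 1583, 1227, 833, 319, 202, 141 bp.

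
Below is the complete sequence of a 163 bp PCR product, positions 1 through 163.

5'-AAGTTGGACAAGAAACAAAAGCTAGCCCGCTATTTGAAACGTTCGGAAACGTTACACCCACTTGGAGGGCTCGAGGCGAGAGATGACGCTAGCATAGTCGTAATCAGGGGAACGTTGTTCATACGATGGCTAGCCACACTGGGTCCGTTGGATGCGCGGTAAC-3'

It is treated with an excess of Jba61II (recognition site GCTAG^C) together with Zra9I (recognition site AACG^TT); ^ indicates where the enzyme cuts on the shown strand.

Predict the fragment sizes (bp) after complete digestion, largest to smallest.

Jba61II sites (GCTAGC) start at positions 21, 88, 129.
Jba61II cuts after base 5 of each site (before the last base), so after positions 25, 92, 133.
Zra9I sites (AACGTT) start at positions 38, 48, 111.
Zra9I cuts after base 4 of each site, so after positions 41, 51, 114.
Combined cut positions: 25, 41, 51, 92, 114, 133.
Linear molecule, 6 cuts → 7 fragments:
  1–25 → 25 bp
  26–41 → 16 bp
  42–51 → 10 bp
  52–92 → 41 bp
  93–114 → 22 bp
  115–133 → 19 bp
  134–163 → 30 bp
Sorted largest to smallest: 41, 30, 25, 22, 19, 16, 10 bp.

41, 30, 25, 22, 19, 16, 10 bp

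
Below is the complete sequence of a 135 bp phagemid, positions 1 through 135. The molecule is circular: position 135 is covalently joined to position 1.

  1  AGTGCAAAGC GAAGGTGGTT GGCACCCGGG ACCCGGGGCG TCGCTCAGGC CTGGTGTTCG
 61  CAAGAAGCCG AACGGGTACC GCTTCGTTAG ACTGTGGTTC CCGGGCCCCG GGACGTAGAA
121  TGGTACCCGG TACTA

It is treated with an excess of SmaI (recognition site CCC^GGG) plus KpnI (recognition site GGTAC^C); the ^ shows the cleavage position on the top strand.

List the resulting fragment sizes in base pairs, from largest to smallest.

SmaI sites (CCCGGG) start at positions 25, 32, 100, 107.
SmaI cuts after base 3 of each site, so after positions 27, 34, 102, 109.
KpnI sites (GGTACC) start at positions 75, 122.
KpnI cuts after base 5 of each site (before the last base), so after positions 79, 126.
Combined cut positions: 27, 34, 79, 102, 109, 126.
Circular molecule, 6 cuts → 6 fragments:
  28–34 → 7 bp
  35–79 → 45 bp
  80–102 → 23 bp
  103–109 → 7 bp
  110–126 → 17 bp
  127–135 then 1–27 → 9 + 27 = 36 bp
Sorted largest to smallest: 45, 36, 23, 17, 7, 7 bp.

45, 36, 23, 17, 7, 7 bp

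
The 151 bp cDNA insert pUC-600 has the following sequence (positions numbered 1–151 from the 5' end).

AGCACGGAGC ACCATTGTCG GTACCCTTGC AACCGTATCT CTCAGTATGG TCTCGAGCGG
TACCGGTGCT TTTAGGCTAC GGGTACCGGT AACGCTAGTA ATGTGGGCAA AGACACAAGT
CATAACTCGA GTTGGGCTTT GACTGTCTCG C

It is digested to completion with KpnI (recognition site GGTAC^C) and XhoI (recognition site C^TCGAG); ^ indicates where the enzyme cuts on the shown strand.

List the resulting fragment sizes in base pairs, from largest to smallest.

40, 28, 25, 24, 23, 11 bp

KpnI sites (GGTACC) start at positions 20, 59, 82.
KpnI cuts after base 5 of each site (before the last base), so after positions 24, 63, 86.
XhoI sites (CTCGAG) start at positions 52, 126.
XhoI cuts after the first base of each site, so after positions 52, 126.
Combined cut positions: 24, 52, 63, 86, 126.
Linear molecule, 5 cuts → 6 fragments:
  1–24 → 24 bp
  25–52 → 28 bp
  53–63 → 11 bp
  64–86 → 23 bp
  87–126 → 40 bp
  127–151 → 25 bp
Sorted largest to smallest: 40, 28, 25, 24, 23, 11 bp.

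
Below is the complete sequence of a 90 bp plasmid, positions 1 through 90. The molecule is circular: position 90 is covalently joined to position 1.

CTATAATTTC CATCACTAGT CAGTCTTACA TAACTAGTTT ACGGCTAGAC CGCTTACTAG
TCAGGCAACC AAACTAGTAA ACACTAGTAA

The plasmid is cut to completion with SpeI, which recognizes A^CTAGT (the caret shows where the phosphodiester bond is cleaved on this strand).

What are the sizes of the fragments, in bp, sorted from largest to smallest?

23, 22, 18, 17, 10 bp

SpeI sites (ACTAGT) start at positions 15, 33, 56, 73, 83.
SpeI cuts after the first base of each site, so after positions 15, 33, 56, 73, 83.
Circular molecule, 5 cuts → 5 fragments:
  16–33 → 18 bp
  34–56 → 23 bp
  57–73 → 17 bp
  74–83 → 10 bp
  84–90 then 1–15 → 7 + 15 = 22 bp
Sorted largest to smallest: 23, 22, 18, 17, 10 bp.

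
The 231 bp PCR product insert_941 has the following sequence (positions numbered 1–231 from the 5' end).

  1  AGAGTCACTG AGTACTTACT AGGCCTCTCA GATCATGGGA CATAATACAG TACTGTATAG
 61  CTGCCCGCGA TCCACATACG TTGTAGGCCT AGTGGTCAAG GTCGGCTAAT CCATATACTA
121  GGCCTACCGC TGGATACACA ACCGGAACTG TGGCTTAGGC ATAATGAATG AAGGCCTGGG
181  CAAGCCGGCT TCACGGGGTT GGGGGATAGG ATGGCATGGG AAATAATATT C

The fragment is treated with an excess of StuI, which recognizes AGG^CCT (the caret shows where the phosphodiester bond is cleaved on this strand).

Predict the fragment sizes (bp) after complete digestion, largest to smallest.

64, 57, 52, 35, 23 bp

StuI sites (AGGCCT) start at positions 21, 85, 120, 172.
StuI cuts after base 3 of each site, so after positions 23, 87, 122, 174.
Linear molecule, 4 cuts → 5 fragments:
  1–23 → 23 bp
  24–87 → 64 bp
  88–122 → 35 bp
  123–174 → 52 bp
  175–231 → 57 bp
Sorted largest to smallest: 64, 57, 52, 35, 23 bp.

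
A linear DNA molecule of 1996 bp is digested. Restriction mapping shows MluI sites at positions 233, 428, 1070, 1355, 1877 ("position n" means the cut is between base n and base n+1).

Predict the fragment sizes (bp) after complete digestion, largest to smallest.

642, 522, 285, 233, 195, 119 bp

Linear molecule, 5 cuts → 6 fragments:
  233 − 0 = 233 bp
  428 − 233 = 195 bp
  1070 − 428 = 642 bp
  1355 − 1070 = 285 bp
  1877 − 1355 = 522 bp
  1996 − 1877 = 119 bp
Sorted largest to smallest: 642, 522, 285, 233, 195, 119 bp.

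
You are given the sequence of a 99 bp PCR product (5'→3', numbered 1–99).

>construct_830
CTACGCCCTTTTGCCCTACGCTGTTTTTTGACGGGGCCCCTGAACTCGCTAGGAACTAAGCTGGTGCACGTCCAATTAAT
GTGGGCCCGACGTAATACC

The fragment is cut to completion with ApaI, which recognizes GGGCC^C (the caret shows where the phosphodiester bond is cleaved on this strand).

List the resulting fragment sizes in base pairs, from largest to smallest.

49, 38, 12 bp

ApaI sites (GGGCCC) start at positions 34, 83.
ApaI cuts after base 5 of each site (before the last base), so after positions 38, 87.
Linear molecule, 2 cuts → 3 fragments:
  1–38 → 38 bp
  39–87 → 49 bp
  88–99 → 12 bp
Sorted largest to smallest: 49, 38, 12 bp.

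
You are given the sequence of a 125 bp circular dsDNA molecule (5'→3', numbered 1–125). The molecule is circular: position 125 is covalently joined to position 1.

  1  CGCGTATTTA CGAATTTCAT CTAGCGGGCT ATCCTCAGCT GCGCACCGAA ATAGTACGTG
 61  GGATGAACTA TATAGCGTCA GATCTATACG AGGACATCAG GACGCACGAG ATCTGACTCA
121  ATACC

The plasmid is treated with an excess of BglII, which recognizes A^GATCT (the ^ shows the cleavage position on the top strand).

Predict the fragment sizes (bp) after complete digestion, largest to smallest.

96, 29 bp

BglII sites (AGATCT) start at positions 80, 109.
BglII cuts after the first base of each site, so after positions 80, 109.
Circular molecule, 2 cuts → 2 fragments:
  81–109 → 29 bp
  110–125 then 1–80 → 16 + 80 = 96 bp
Sorted largest to smallest: 96, 29 bp.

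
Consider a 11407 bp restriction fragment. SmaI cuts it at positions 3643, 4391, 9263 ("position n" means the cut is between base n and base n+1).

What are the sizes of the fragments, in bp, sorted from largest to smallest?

4872, 3643, 2144, 748 bp

Linear molecule, 3 cuts → 4 fragments:
  3643 − 0 = 3643 bp
  4391 − 3643 = 748 bp
  9263 − 4391 = 4872 bp
  11407 − 9263 = 2144 bp
Sorted largest to smallest: 4872, 3643, 2144, 748 bp.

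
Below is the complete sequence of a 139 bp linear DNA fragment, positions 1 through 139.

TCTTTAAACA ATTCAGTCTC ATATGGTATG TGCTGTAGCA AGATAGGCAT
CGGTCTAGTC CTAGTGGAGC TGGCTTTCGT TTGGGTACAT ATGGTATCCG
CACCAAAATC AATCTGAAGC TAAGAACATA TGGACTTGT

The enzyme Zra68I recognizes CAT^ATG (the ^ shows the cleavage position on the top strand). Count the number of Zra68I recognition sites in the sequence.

CATATG occurs starting at positions 20, 88, 127.
Zra68I cuts at 3 sites.

3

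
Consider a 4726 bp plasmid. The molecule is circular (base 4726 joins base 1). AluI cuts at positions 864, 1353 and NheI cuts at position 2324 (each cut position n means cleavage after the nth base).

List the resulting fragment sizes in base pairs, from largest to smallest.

3266, 971, 489 bp

Combined cut positions (sorted): 864, 1353, 2324.
Circular molecule, 3 cuts → 3 fragments:
  1353 − 864 = 489 bp
  2324 − 1353 = 971 bp
  wrap: 4726 − 2324 + 864 = 3266 bp
Sorted largest to smallest: 3266, 971, 489 bp.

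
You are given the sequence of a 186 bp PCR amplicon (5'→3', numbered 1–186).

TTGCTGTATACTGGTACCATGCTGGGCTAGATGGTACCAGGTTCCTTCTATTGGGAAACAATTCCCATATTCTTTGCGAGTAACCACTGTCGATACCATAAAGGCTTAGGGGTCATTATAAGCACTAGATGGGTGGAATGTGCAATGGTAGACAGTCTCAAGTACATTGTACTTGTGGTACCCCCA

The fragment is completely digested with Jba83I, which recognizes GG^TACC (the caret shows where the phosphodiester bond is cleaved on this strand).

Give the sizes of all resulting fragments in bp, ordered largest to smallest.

Jba83I sites (GGTACC) start at positions 13, 33, 177.
Jba83I cuts after base 2 of each site, so after positions 14, 34, 178.
Linear molecule, 3 cuts → 4 fragments:
  1–14 → 14 bp
  15–34 → 20 bp
  35–178 → 144 bp
  179–186 → 8 bp
Sorted largest to smallest: 144, 20, 14, 8 bp.

144, 20, 14, 8 bp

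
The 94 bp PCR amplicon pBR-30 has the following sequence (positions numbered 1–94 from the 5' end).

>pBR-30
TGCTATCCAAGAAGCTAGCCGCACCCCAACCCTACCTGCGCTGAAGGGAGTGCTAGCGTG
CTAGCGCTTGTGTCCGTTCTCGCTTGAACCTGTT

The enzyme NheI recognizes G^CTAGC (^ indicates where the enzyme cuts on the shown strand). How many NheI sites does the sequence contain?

3

GCTAGC occurs starting at positions 14, 52, 60.
NheI cuts at 3 sites.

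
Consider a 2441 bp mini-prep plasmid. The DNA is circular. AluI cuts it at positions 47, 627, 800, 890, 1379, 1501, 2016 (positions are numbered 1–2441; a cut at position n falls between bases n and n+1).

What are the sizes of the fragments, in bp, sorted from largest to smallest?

580, 515, 489, 472, 173, 122, 90 bp

Circular molecule, 7 cuts → 7 fragments:
  627 − 47 = 580 bp
  800 − 627 = 173 bp
  890 − 800 = 90 bp
  1379 − 890 = 489 bp
  1501 − 1379 = 122 bp
  2016 − 1501 = 515 bp
  wrap: 2441 − 2016 + 47 = 472 bp
Sorted largest to smallest: 580, 515, 489, 472, 173, 122, 90 bp.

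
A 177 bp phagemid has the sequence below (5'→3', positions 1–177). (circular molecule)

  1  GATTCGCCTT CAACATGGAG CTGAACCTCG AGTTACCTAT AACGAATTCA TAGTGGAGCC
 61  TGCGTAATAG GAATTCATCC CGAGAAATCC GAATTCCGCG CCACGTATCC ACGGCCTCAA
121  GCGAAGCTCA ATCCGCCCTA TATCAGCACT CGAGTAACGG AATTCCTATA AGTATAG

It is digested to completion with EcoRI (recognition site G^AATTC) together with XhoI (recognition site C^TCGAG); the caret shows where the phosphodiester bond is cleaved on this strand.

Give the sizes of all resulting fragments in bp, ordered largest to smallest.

EcoRI sites (GAATTC) start at positions 44, 71, 91, 160.
EcoRI cuts after the first base of each site, so after positions 44, 71, 91, 160.
XhoI sites (CTCGAG) start at positions 27, 149.
XhoI cuts after the first base of each site, so after positions 27, 149.
Combined cut positions: 27, 44, 71, 91, 149, 160.
Circular molecule, 6 cuts → 6 fragments:
  28–44 → 17 bp
  45–71 → 27 bp
  72–91 → 20 bp
  92–149 → 58 bp
  150–160 → 11 bp
  161–177 then 1–27 → 17 + 27 = 44 bp
Sorted largest to smallest: 58, 44, 27, 20, 17, 11 bp.

58, 44, 27, 20, 17, 11 bp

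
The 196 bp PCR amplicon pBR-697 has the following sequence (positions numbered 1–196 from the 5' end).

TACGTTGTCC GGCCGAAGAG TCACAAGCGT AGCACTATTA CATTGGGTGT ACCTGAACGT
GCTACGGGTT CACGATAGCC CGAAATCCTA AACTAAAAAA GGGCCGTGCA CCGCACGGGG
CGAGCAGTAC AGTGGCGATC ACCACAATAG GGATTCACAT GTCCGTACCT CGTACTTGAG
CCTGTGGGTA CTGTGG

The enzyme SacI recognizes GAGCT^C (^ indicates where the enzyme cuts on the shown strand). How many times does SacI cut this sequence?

No occurrence of GAGCTC is present in the sequence.
SacI does not cut: 0 sites.

0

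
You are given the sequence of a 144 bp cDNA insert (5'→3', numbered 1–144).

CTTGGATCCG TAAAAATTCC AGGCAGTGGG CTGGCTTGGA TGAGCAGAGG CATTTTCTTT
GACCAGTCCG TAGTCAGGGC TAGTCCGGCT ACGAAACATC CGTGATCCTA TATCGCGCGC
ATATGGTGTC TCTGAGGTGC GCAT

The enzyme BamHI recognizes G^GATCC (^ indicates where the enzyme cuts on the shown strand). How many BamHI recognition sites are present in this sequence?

GGATCC occurs starting at position 4.
BamHI cuts at 1 site.

1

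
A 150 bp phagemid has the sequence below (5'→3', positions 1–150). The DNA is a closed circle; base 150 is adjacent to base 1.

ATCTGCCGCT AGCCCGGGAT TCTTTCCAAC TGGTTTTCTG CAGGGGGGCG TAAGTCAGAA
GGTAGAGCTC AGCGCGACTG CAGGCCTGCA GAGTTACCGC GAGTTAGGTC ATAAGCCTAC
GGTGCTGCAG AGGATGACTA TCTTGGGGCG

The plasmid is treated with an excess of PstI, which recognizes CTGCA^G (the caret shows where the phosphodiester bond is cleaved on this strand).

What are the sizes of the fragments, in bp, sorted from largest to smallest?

63, 40, 39, 8 bp

PstI sites (CTGCAG) start at positions 38, 78, 86, 125.
PstI cuts after base 5 of each site (before the last base), so after positions 42, 82, 90, 129.
Circular molecule, 4 cuts → 4 fragments:
  43–82 → 40 bp
  83–90 → 8 bp
  91–129 → 39 bp
  130–150 then 1–42 → 21 + 42 = 63 bp
Sorted largest to smallest: 63, 40, 39, 8 bp.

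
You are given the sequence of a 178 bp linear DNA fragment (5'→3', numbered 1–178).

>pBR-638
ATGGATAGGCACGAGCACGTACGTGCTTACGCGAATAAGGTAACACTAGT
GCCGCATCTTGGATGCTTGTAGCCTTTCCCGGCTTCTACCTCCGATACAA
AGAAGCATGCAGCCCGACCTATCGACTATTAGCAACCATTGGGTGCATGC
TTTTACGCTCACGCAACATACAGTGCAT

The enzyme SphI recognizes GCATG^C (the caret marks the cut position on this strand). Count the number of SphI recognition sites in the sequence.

GCATGC occurs starting at positions 105, 145.
SphI cuts at 2 sites.

2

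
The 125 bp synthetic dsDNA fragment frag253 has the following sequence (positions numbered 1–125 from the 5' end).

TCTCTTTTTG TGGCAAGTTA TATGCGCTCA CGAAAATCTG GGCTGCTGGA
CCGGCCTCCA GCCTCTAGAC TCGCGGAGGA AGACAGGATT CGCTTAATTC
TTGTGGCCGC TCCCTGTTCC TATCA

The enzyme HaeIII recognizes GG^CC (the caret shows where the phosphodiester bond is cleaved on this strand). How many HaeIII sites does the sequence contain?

GGCC occurs starting at positions 53, 105.
HaeIII cuts at 2 sites.

2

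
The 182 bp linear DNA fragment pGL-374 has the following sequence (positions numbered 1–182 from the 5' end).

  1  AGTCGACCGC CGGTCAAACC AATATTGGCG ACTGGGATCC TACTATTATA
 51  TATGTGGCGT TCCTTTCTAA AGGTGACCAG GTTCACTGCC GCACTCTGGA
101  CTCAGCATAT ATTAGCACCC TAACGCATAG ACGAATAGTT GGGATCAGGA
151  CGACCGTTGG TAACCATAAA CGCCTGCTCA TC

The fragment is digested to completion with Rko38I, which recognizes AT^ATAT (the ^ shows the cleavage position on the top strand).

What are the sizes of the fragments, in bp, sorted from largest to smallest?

74, 59, 49 bp

Rko38I sites (ATATAT) start at positions 48, 107.
Rko38I cuts after base 2 of each site, so after positions 49, 108.
Linear molecule, 2 cuts → 3 fragments:
  1–49 → 49 bp
  50–108 → 59 bp
  109–182 → 74 bp
Sorted largest to smallest: 74, 59, 49 bp.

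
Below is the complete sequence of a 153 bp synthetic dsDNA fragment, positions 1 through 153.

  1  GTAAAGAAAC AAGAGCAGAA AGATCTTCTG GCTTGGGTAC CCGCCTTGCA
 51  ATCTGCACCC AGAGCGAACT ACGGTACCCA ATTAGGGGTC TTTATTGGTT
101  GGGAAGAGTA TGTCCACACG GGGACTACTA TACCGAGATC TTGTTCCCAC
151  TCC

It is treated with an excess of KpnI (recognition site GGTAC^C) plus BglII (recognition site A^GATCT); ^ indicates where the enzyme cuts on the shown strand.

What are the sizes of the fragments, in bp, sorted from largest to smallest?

KpnI sites (GGTACC) start at positions 36, 73.
KpnI cuts after base 5 of each site (before the last base), so after positions 40, 77.
BglII sites (AGATCT) start at positions 21, 136.
BglII cuts after the first base of each site, so after positions 21, 136.
Combined cut positions: 21, 40, 77, 136.
Linear molecule, 4 cuts → 5 fragments:
  1–21 → 21 bp
  22–40 → 19 bp
  41–77 → 37 bp
  78–136 → 59 bp
  137–153 → 17 bp
Sorted largest to smallest: 59, 37, 21, 19, 17 bp.

59, 37, 21, 19, 17 bp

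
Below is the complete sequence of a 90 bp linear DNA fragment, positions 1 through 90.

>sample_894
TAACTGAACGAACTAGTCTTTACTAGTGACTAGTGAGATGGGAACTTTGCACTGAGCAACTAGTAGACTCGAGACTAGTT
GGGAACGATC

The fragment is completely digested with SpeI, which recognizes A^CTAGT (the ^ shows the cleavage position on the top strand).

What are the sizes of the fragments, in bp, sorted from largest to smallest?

30, 16, 15, 12, 10, 7 bp

SpeI sites (ACTAGT) start at positions 12, 22, 29, 59, 74.
SpeI cuts after the first base of each site, so after positions 12, 22, 29, 59, 74.
Linear molecule, 5 cuts → 6 fragments:
  1–12 → 12 bp
  13–22 → 10 bp
  23–29 → 7 bp
  30–59 → 30 bp
  60–74 → 15 bp
  75–90 → 16 bp
Sorted largest to smallest: 30, 16, 15, 12, 10, 7 bp.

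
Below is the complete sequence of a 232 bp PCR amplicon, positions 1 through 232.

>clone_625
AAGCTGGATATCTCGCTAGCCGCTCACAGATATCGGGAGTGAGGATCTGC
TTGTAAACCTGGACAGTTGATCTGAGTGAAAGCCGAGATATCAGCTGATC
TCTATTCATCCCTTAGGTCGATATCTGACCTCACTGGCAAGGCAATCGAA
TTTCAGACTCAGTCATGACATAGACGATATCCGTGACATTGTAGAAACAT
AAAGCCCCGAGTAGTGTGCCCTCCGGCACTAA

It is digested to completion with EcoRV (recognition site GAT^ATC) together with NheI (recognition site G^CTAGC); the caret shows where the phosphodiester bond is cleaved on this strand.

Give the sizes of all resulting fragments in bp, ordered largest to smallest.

EcoRV sites (GATATC) start at positions 7, 29, 87, 120, 176.
EcoRV cuts after base 3 of each site, so after positions 9, 31, 89, 122, 178.
The NheI site (GCTAGC) starts at position 15.
NheI cuts after the first base of each site, so after position 15.
Combined cut positions: 9, 15, 31, 89, 122, 178.
Linear molecule, 6 cuts → 7 fragments:
  1–9 → 9 bp
  10–15 → 6 bp
  16–31 → 16 bp
  32–89 → 58 bp
  90–122 → 33 bp
  123–178 → 56 bp
  179–232 → 54 bp
Sorted largest to smallest: 58, 56, 54, 33, 16, 9, 6 bp.

58, 56, 54, 33, 16, 9, 6 bp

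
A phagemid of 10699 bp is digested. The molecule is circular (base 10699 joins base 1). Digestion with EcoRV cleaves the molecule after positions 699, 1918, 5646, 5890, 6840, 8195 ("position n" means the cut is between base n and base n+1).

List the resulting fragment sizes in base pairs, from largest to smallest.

3728, 3203, 1355, 1219, 950, 244 bp

Circular molecule, 6 cuts → 6 fragments:
  1918 − 699 = 1219 bp
  5646 − 1918 = 3728 bp
  5890 − 5646 = 244 bp
  6840 − 5890 = 950 bp
  8195 − 6840 = 1355 bp
  wrap: 10699 − 8195 + 699 = 3203 bp
Sorted largest to smallest: 3728, 3203, 1355, 1219, 950, 244 bp.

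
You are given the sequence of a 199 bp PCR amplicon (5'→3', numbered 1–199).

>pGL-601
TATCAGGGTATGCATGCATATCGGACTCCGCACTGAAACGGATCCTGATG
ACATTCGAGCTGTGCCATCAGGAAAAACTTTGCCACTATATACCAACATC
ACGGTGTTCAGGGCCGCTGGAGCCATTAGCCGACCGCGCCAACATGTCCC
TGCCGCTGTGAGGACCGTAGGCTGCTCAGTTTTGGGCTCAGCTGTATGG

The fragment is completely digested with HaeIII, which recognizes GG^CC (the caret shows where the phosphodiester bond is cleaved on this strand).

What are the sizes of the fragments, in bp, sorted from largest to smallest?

The HaeIII site (GGCC) starts at position 112.
HaeIII cuts after base 2 of each site, so after position 113.
Linear molecule, 1 cut → 2 fragments:
  1–113 → 113 bp
  114–199 → 86 bp
Sorted largest to smallest: 113, 86 bp.

113, 86 bp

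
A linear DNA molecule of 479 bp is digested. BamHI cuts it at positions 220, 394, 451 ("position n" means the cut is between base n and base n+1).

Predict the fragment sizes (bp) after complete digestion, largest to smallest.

220, 174, 57, 28 bp

Linear molecule, 3 cuts → 4 fragments:
  220 − 0 = 220 bp
  394 − 220 = 174 bp
  451 − 394 = 57 bp
  479 − 451 = 28 bp
Sorted largest to smallest: 220, 174, 57, 28 bp.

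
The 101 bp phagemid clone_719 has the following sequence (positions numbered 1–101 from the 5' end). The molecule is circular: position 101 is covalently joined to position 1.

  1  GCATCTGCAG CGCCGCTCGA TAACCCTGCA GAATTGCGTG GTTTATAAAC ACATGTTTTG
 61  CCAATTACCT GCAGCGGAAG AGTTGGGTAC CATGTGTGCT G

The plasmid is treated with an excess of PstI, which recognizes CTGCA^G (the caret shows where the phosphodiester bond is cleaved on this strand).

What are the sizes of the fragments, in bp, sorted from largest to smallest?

43, 37, 21 bp

PstI sites (CTGCAG) start at positions 5, 26, 69.
PstI cuts after base 5 of each site (before the last base), so after positions 9, 30, 73.
Circular molecule, 3 cuts → 3 fragments:
  10–30 → 21 bp
  31–73 → 43 bp
  74–101 then 1–9 → 28 + 9 = 37 bp
Sorted largest to smallest: 43, 37, 21 bp.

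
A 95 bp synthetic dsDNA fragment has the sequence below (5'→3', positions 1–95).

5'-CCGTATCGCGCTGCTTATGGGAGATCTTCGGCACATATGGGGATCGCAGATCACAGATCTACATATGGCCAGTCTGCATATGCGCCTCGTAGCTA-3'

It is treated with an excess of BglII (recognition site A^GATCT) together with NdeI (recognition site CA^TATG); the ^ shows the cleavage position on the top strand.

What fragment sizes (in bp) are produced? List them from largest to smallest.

22, 20, 17, 15, 13, 8 bp

BglII sites (AGATCT) start at positions 22, 55.
BglII cuts after the first base of each site, so after positions 22, 55.
NdeI sites (CATATG) start at positions 34, 62, 77.
NdeI cuts after base 2 of each site, so after positions 35, 63, 78.
Combined cut positions: 22, 35, 55, 63, 78.
Linear molecule, 5 cuts → 6 fragments:
  1–22 → 22 bp
  23–35 → 13 bp
  36–55 → 20 bp
  56–63 → 8 bp
  64–78 → 15 bp
  79–95 → 17 bp
Sorted largest to smallest: 22, 20, 17, 15, 13, 8 bp.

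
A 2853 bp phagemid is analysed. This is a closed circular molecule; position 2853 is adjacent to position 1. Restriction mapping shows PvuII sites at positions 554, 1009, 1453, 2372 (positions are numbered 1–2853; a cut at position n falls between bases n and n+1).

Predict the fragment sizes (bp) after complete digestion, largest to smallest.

1035, 919, 455, 444 bp

Circular molecule, 4 cuts → 4 fragments:
  1009 − 554 = 455 bp
  1453 − 1009 = 444 bp
  2372 − 1453 = 919 bp
  wrap: 2853 − 2372 + 554 = 1035 bp
Sorted largest to smallest: 1035, 919, 455, 444 bp.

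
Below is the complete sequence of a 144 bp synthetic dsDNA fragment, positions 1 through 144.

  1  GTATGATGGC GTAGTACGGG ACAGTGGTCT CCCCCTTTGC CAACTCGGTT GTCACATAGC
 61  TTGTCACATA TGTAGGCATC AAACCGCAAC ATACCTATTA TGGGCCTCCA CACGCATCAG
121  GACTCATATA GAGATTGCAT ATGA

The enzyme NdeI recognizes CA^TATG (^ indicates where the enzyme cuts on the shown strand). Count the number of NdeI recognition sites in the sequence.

CATATG occurs starting at positions 67, 138.
NdeI cuts at 2 sites.

2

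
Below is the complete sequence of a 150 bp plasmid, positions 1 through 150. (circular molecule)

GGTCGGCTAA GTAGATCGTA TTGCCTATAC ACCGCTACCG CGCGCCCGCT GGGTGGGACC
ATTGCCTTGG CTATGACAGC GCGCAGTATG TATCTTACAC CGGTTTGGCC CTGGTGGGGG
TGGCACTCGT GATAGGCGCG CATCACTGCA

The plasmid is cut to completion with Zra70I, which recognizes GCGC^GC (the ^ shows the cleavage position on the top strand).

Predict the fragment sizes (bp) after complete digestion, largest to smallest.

57, 54, 39 bp

Zra70I sites (GCGCGC) start at positions 40, 79, 136.
Zra70I cuts after base 4 of each site, so after positions 43, 82, 139.
Circular molecule, 3 cuts → 3 fragments:
  44–82 → 39 bp
  83–139 → 57 bp
  140–150 then 1–43 → 11 + 43 = 54 bp
Sorted largest to smallest: 57, 54, 39 bp.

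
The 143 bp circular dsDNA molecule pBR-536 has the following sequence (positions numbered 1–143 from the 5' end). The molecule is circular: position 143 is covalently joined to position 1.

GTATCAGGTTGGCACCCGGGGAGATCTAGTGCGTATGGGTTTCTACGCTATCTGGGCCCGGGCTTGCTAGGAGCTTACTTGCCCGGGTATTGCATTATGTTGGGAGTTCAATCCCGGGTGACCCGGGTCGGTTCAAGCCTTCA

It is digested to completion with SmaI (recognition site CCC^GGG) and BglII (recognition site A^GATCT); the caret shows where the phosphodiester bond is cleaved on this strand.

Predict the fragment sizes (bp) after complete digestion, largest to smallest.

SmaI sites (CCCGGG) start at positions 15, 57, 82, 113, 122.
SmaI cuts after base 3 of each site, so after positions 17, 59, 84, 115, 124.
The BglII site (AGATCT) starts at position 22.
BglII cuts after the first base of each site, so after position 22.
Combined cut positions: 17, 22, 59, 84, 115, 124.
Circular molecule, 6 cuts → 6 fragments:
  18–22 → 5 bp
  23–59 → 37 bp
  60–84 → 25 bp
  85–115 → 31 bp
  116–124 → 9 bp
  125–143 then 1–17 → 19 + 17 = 36 bp
Sorted largest to smallest: 37, 36, 31, 25, 9, 5 bp.

37, 36, 31, 25, 9, 5 bp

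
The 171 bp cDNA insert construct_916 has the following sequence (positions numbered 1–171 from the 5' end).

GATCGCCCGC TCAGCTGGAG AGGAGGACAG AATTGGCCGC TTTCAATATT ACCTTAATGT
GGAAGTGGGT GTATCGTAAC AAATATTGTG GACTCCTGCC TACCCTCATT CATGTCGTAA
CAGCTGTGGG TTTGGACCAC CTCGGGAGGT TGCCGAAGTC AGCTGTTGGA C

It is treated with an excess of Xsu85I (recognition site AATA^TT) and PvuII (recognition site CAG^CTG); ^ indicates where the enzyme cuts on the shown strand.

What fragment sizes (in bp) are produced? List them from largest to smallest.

Xsu85I sites (AATATT) start at positions 45, 82.
Xsu85I cuts after base 4 of each site, so after positions 48, 85.
PvuII sites (CAGCTG) start at positions 12, 121, 160.
PvuII cuts after base 3 of each site, so after positions 14, 123, 162.
Combined cut positions: 14, 48, 85, 123, 162.
Linear molecule, 5 cuts → 6 fragments:
  1–14 → 14 bp
  15–48 → 34 bp
  49–85 → 37 bp
  86–123 → 38 bp
  124–162 → 39 bp
  163–171 → 9 bp
Sorted largest to smallest: 39, 38, 37, 34, 14, 9 bp.

39, 38, 37, 34, 14, 9 bp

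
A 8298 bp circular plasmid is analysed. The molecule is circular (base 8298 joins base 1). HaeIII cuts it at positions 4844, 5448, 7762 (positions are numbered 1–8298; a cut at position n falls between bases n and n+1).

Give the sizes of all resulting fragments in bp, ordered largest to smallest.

Circular molecule, 3 cuts → 3 fragments:
  5448 − 4844 = 604 bp
  7762 − 5448 = 2314 bp
  wrap: 8298 − 7762 + 4844 = 5380 bp
Sorted largest to smallest: 5380, 2314, 604 bp.

5380, 2314, 604 bp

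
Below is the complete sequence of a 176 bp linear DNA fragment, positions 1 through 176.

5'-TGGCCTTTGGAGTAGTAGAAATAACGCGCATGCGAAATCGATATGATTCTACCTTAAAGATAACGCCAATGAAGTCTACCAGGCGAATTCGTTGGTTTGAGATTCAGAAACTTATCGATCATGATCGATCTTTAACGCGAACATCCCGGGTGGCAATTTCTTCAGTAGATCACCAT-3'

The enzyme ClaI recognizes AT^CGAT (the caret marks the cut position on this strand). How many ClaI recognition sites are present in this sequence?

ATCGAT occurs starting at positions 37, 114, 124.
ClaI cuts at 3 sites.

3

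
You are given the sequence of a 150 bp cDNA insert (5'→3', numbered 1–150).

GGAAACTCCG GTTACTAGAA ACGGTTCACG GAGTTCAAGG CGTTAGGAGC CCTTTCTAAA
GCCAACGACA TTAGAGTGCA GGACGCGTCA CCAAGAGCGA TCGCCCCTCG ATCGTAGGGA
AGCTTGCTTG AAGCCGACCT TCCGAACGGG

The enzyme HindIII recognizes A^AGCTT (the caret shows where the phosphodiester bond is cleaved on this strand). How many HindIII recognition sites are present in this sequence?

AAGCTT occurs starting at position 120.
HindIII cuts at 1 site.

1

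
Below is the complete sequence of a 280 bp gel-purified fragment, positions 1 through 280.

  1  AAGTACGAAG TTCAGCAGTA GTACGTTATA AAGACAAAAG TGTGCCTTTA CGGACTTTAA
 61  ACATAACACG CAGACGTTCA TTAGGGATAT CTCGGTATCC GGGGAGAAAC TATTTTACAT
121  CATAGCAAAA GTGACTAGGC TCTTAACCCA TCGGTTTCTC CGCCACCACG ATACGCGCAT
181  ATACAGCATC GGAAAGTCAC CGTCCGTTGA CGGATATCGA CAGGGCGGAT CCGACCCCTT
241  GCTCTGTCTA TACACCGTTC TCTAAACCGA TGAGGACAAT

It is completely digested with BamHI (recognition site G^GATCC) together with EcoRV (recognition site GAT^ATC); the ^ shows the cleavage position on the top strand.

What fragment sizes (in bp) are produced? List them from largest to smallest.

127, 88, 53, 12 bp

The BamHI site (GGATCC) starts at position 227.
BamHI cuts after the first base of each site, so after position 227.
EcoRV sites (GATATC) start at positions 86, 213.
EcoRV cuts after base 3 of each site, so after positions 88, 215.
Combined cut positions: 88, 215, 227.
Linear molecule, 3 cuts → 4 fragments:
  1–88 → 88 bp
  89–215 → 127 bp
  216–227 → 12 bp
  228–280 → 53 bp
Sorted largest to smallest: 127, 88, 53, 12 bp.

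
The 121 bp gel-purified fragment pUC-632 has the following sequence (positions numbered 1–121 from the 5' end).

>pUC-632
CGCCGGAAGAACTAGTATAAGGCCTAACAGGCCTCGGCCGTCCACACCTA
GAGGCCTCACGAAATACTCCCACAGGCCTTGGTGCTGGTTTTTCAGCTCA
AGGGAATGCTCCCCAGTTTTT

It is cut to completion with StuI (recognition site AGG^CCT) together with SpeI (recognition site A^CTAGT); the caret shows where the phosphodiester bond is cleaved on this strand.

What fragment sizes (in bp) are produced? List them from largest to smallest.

StuI sites (AGGCCT) start at positions 20, 29, 52, 74.
StuI cuts after base 3 of each site, so after positions 22, 31, 54, 76.
The SpeI site (ACTAGT) starts at position 11.
SpeI cuts after the first base of each site, so after position 11.
Combined cut positions: 11, 22, 31, 54, 76.
Linear molecule, 5 cuts → 6 fragments:
  1–11 → 11 bp
  12–22 → 11 bp
  23–31 → 9 bp
  32–54 → 23 bp
  55–76 → 22 bp
  77–121 → 45 bp
Sorted largest to smallest: 45, 23, 22, 11, 11, 9 bp.

45, 23, 22, 11, 11, 9 bp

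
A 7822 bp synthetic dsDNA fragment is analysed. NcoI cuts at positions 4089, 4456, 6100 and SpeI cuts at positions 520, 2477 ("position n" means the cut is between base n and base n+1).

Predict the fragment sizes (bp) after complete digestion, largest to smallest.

1957, 1722, 1644, 1612, 520, 367 bp

Combined cut positions (sorted): 520, 2477, 4089, 4456, 6100.
Linear molecule, 5 cuts → 6 fragments:
  520 − 0 = 520 bp
  2477 − 520 = 1957 bp
  4089 − 2477 = 1612 bp
  4456 − 4089 = 367 bp
  6100 − 4456 = 1644 bp
  7822 − 6100 = 1722 bp
Sorted largest to smallest: 1957, 1722, 1644, 1612, 520, 367 bp.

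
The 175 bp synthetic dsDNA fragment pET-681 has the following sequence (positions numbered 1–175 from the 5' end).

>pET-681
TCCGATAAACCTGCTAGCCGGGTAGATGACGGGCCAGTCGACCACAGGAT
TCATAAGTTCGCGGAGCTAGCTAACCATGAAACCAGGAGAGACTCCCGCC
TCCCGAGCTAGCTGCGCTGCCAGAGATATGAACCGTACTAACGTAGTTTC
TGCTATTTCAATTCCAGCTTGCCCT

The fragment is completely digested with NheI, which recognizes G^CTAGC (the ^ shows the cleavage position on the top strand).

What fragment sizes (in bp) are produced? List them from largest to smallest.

68, 53, 41, 13 bp

NheI sites (GCTAGC) start at positions 13, 66, 107.
NheI cuts after the first base of each site, so after positions 13, 66, 107.
Linear molecule, 3 cuts → 4 fragments:
  1–13 → 13 bp
  14–66 → 53 bp
  67–107 → 41 bp
  108–175 → 68 bp
Sorted largest to smallest: 68, 53, 41, 13 bp.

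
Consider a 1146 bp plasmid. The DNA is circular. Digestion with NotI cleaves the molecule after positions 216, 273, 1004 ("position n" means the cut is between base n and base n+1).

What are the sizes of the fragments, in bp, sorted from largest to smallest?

731, 358, 57 bp

Circular molecule, 3 cuts → 3 fragments:
  273 − 216 = 57 bp
  1004 − 273 = 731 bp
  wrap: 1146 − 1004 + 216 = 358 bp
Sorted largest to smallest: 731, 358, 57 bp.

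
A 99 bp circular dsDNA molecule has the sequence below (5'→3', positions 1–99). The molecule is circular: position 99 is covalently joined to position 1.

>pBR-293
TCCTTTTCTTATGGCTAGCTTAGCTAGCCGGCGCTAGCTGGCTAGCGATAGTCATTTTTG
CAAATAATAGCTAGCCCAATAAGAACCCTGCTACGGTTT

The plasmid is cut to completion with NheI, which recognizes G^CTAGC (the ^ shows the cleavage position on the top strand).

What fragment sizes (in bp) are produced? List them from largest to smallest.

NheI sites (GCTAGC) start at positions 14, 23, 33, 41, 70.
NheI cuts after the first base of each site, so after positions 14, 23, 33, 41, 70.
Circular molecule, 5 cuts → 5 fragments:
  15–23 → 9 bp
  24–33 → 10 bp
  34–41 → 8 bp
  42–70 → 29 bp
  71–99 then 1–14 → 29 + 14 = 43 bp
Sorted largest to smallest: 43, 29, 10, 9, 8 bp.

43, 29, 10, 9, 8 bp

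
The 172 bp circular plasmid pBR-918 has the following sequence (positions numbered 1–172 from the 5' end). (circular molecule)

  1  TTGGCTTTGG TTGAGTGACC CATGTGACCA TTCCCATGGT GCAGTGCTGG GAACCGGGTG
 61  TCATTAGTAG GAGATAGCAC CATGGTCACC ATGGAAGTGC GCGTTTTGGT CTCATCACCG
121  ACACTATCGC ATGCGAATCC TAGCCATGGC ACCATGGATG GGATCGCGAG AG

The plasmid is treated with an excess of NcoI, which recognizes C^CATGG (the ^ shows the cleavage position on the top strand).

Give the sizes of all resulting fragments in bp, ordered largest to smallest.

NcoI sites (CCATGG) start at positions 34, 80, 89, 144, 152.
NcoI cuts after the first base of each site, so after positions 34, 80, 89, 144, 152.
Circular molecule, 5 cuts → 5 fragments:
  35–80 → 46 bp
  81–89 → 9 bp
  90–144 → 55 bp
  145–152 → 8 bp
  153–172 then 1–34 → 20 + 34 = 54 bp
Sorted largest to smallest: 55, 54, 46, 9, 8 bp.

55, 54, 46, 9, 8 bp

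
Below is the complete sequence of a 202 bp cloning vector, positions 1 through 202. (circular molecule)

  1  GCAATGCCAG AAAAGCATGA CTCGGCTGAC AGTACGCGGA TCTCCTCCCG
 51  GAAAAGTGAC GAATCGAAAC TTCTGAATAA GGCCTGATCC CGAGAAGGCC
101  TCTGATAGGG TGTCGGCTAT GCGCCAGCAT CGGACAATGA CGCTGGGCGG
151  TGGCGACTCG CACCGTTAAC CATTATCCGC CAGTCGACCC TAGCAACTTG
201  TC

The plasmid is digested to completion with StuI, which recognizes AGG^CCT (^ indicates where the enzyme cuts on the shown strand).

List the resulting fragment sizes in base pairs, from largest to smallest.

186, 16 bp

StuI sites (AGGCCT) start at positions 80, 96.
StuI cuts after base 3 of each site, so after positions 82, 98.
Circular molecule, 2 cuts → 2 fragments:
  83–98 → 16 bp
  99–202 then 1–82 → 104 + 82 = 186 bp
Sorted largest to smallest: 186, 16 bp.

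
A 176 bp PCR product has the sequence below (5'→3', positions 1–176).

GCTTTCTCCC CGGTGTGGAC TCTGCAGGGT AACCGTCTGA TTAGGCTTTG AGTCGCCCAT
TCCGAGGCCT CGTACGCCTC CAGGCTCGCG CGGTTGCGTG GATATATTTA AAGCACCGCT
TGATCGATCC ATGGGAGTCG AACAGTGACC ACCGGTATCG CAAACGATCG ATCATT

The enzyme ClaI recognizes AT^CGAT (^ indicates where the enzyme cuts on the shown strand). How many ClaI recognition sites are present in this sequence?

ATCGAT occurs starting at positions 123, 167.
ClaI cuts at 2 sites.

2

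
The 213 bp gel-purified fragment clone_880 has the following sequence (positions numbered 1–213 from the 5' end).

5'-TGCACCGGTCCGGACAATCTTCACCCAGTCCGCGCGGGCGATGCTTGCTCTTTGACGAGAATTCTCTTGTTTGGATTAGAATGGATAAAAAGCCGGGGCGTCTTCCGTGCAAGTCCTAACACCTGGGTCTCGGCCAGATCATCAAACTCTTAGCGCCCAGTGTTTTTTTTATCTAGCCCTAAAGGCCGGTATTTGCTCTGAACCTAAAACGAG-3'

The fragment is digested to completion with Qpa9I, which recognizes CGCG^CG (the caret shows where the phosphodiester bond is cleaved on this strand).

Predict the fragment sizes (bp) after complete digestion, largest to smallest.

The Qpa9I site (CGCGCG) starts at position 31.
Qpa9I cuts after base 4 of each site, so after position 34.
Linear molecule, 1 cut → 2 fragments:
  1–34 → 34 bp
  35–213 → 179 bp
Sorted largest to smallest: 179, 34 bp.

179, 34 bp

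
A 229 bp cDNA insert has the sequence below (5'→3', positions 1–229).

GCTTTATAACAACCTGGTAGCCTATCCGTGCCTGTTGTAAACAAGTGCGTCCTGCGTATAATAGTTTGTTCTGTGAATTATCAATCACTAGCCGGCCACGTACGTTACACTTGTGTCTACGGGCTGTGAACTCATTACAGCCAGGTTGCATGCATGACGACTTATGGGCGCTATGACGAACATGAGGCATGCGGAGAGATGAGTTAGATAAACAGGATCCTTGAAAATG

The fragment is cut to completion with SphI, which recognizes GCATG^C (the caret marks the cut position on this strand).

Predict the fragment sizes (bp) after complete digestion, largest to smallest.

152, 39, 38 bp

SphI sites (GCATGC) start at positions 148, 187.
SphI cuts after base 5 of each site (before the last base), so after positions 152, 191.
Linear molecule, 2 cuts → 3 fragments:
  1–152 → 152 bp
  153–191 → 39 bp
  192–229 → 38 bp
Sorted largest to smallest: 152, 39, 38 bp.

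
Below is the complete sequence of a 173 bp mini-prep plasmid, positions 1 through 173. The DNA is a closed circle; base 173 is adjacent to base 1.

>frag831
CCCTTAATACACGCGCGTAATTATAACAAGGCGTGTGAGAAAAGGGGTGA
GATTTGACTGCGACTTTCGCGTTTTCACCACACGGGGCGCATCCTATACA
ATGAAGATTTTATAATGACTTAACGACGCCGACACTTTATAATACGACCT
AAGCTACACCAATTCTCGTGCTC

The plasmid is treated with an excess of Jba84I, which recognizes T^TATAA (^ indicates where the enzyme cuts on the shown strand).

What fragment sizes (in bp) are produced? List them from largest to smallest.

89, 57, 27 bp

Jba84I sites (TTATAA) start at positions 21, 110, 137.
Jba84I cuts after the first base of each site, so after positions 21, 110, 137.
Circular molecule, 3 cuts → 3 fragments:
  22–110 → 89 bp
  111–137 → 27 bp
  138–173 then 1–21 → 36 + 21 = 57 bp
Sorted largest to smallest: 89, 57, 27 bp.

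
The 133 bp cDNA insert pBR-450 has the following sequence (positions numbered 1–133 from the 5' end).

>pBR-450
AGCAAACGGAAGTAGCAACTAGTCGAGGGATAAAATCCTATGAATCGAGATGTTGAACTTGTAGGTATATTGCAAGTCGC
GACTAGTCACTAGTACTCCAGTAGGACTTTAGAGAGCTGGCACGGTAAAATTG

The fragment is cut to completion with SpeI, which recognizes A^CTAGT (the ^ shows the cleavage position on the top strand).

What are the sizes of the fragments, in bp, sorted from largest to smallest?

64, 44, 18, 7 bp

SpeI sites (ACTAGT) start at positions 18, 82, 89.
SpeI cuts after the first base of each site, so after positions 18, 82, 89.
Linear molecule, 3 cuts → 4 fragments:
  1–18 → 18 bp
  19–82 → 64 bp
  83–89 → 7 bp
  90–133 → 44 bp
Sorted largest to smallest: 64, 44, 18, 7 bp.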